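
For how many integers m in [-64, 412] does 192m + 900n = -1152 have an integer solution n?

6

gcd(900, 192) = 12  (900 = 4×192 + 132, 192 = 1×132 + 60, 132 = 2×60 + 12, 60 = 5×12).
Back-substituting, 192×(-14) + 900×(3) = 12.
Scale by -96: particular solution (1344, -288); reduce m mod 75: (69, -16).
General solution: m = 69 + 75t, n = -16 - 16t for integer t.
-64 ≤ 69 + 75t ≤ 412 gives t ∈ [-1, 4], which is 6 values.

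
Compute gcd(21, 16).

gcd(21, 16):
  21 = 1·16 + 5
  16 = 3·5 + 1
  5 = 5·1
so gcd(21, 16) = 1.

1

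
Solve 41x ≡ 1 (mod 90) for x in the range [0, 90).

11

gcd(90, 41) = 1  (90 = 2·41 + 8, 41 = 5·8 + 1, 8 = 8·1).
Back-substituting, 41·(11) + 90·(-5) = 1.
So 41·11 ≡ 1 (mod 90), and 11 mod 90 = 11.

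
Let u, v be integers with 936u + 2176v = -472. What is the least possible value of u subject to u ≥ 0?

gcd(2176, 936):
  2176 = 2×936 + 304
  936 = 3×304 + 24
  304 = 12×24 + 16
  24 = 1×16 + 8
  16 = 2×8
so gcd(2176, 936) = 8.
8 divides -472, so solutions exist.
Back-substitute for Bézout coefficients:
  8 = 24 - 1×16
  ... = 936×(93) + 2176×(-40)
Scale by -472/8 = -59: (u₀, v₀) = (-5487, 2360).
General solution: u = -5487 + 272t, v = 2360 - 117t for integer t.
u ≥ 0: smallest is -5487 mod 272 = 225 (at t = 21), with v = -97.

225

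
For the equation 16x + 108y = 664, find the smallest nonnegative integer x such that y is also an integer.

1

gcd(108, 16) = 4  (108 = 6×16 + 12, 16 = 1×12 + 4, 12 = 3×4).
4 divides 664, so solutions exist.
Back-substituting, 16×(7) + 108×(-1) = 4.
Scale by 664/4 = 166: (x₀, y₀) = (1162, -166).
General solution: x = 1162 + 27t, y = -166 - 4t for integer t.
x ≥ 0: smallest is 1162 mod 27 = 1 (at t = -43), with y = 6.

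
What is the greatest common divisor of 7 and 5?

1

gcd(7, 5):
  7 = 1·5 + 2
  5 = 2·2 + 1
  2 = 2·1
so gcd(7, 5) = 1.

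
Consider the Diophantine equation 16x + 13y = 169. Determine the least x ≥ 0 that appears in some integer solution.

gcd(16, 13):
  16 = 1*13 + 3
  13 = 4*3 + 1
  3 = 3*1
so gcd(16, 13) = 1.
1 divides 169, so solutions exist.
Back-substitute for Bézout coefficients:
  1 = 13 - 4*3
  ... = 16*(-4) + 13*(5)
Scale by 169/1 = 169: (x₀, y₀) = (-676, 845).
General solution: x = -676 + 13t, y = 845 - 16t for integer t.
x ≥ 0: smallest is -676 mod 13 = 0 (at t = 52), with y = 13.

0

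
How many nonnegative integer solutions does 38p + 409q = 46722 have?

gcd(409, 38) = 1  (409 = 10×38 + 29, 38 = 1×29 + 9, 29 = 3×9 + 2, 9 = 4×2 + 1, 2 = 2×1).
Back-substituting, 38×(183) + 409×(-17) = 1.
Scale by 46722: one solution is (8550126, -794274). Reduce p mod 409: (390, 78).
General: p = 390 + 409t, q = 78 - 38t.
p ≥ 0 ⇒ t ≥ 0; q ≥ 0 ⇒ t ≤ 2. So t ∈ [0, 2]: 3 solutions.

3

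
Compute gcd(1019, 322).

gcd(1019, 322):
  1019 = 3×322 + 53
  322 = 6×53 + 4
  53 = 13×4 + 1
  4 = 4×1
so gcd(1019, 322) = 1.

1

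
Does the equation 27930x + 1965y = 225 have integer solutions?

yes

gcd(27930, 1965) = 15  (27930 = 14*1965 + 420, 1965 = 4*420 + 285, 420 = 1*285 + 135, 285 = 2*135 + 15, 135 = 9*15).
15 divides 225, so integer solutions exist.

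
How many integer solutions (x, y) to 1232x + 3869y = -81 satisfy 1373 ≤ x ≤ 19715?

gcd(3869, 1232) = 1.
By Bézout, 1232*(738) + 3869*(-235) = 1.
Particular solution: (2126, -677).
General solution: x = 2126 + 3869t, y = -677 - 1232t for integer t.
1373 ≤ 2126 + 3869t ≤ 19715 gives t ∈ [0, 4], which is 5 values.

5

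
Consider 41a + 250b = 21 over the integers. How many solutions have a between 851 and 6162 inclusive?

gcd(250, 41) = 1.
By Bézout, 41·(61) + 250·(-10) = 1.
Particular solution: (31, -5).
General solution: a = 31 + 250t, b = -5 - 41t for integer t.
851 ≤ 31 + 250t ≤ 6162 gives t ∈ [4, 24], which is 21 values.

21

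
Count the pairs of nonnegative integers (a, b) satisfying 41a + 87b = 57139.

16

gcd(87, 41) = 1  (87 = 2·41 + 5, 41 = 8·5 + 1, 5 = 5·1).
Back-substituting, 41·(17) + 87·(-8) = 1.
Scale by 57139: one solution is (971363, -457112). Reduce a mod 87: (8, 653).
General: a = 8 + 87t, b = 653 - 41t.
a ≥ 0 ⇒ t ≥ 0; b ≥ 0 ⇒ t ≤ 15. So t ∈ [0, 15]: 16 solutions.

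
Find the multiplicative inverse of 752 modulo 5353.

4150

gcd(5353, 752) = 1  (5353 = 7·752 + 89, 752 = 8·89 + 40, 89 = 2·40 + 9, 40 = 4·9 + 4, 9 = 2·4 + 1, 4 = 4·1).
Back-substituting, 752·(-1203) + 5353·(169) = 1.
So 752·-1203 ≡ 1 (mod 5353), and -1203 mod 5353 = 4150.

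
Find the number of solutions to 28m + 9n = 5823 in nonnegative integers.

gcd(28, 9) = 1  (28 = 3*9 + 1, 9 = 9*1).
Back-substituting, 28*(1) + 9*(-3) = 1.
Scale by 5823: one solution is (5823, -17469). Reduce m mod 9: (0, 647).
General: m = 0 + 9t, n = 647 - 28t.
m ≥ 0 ⇒ t ≥ 0; n ≥ 0 ⇒ t ≤ 23. So t ∈ [0, 23]: 24 solutions.

24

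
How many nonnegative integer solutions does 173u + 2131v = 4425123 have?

12

gcd(2131, 173) = 1  (2131 = 12·173 + 55, 173 = 3·55 + 8, 55 = 6·8 + 7, 8 = 1·7 + 1, 7 = 7·1).
Back-substituting, 173·(271) + 2131·(-22) = 1.
Scale by 4425123: one solution is (1199208333, -97352706). Reduce u mod 2131: (869, 2006).
General: u = 869 + 2131t, v = 2006 - 173t.
u ≥ 0 ⇒ t ≥ 0; v ≥ 0 ⇒ t ≤ 11. So t ∈ [0, 11]: 12 solutions.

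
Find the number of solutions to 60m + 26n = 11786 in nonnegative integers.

16

gcd(60, 26):
  60 = 2·26 + 8
  26 = 3·8 + 2
  8 = 4·2
so gcd(60, 26) = 2.
Back-substitute for Bézout coefficients:
  2 = 26 - 3·8
  ... = 60·(-3) + 26·(7)
Scale by 5893: one solution is (-17679, 41251). Reduce m mod 13: (1, 451).
General: m = 1 + 13t, n = 451 - 30t.
m ≥ 0 ⇒ t ≥ 0; n ≥ 0 ⇒ t ≤ 15. So t ∈ [0, 15]: 16 solutions.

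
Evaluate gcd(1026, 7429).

gcd(7429, 1026):
  7429 = 7·1026 + 247
  1026 = 4·247 + 38
  247 = 6·38 + 19
  38 = 2·19
so gcd(7429, 1026) = 19.

19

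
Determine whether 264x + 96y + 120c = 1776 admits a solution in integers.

gcd(264, 96) = 24.
gcd(24, 120) = 24.
24 divides 1776, so integer solutions exist.

yes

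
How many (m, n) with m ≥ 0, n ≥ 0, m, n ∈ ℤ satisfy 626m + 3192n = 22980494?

23

gcd(3192, 626) = 2.
By Bézout, 626·(-515) + 3192·(101) = 2.
One solution: (823, 7038).
General: m = 823 + 1596t, n = 7038 - 313t.
m ≥ 0 ⇒ t ≥ 0; n ≥ 0 ⇒ t ≤ 22. So t ∈ [0, 22]: 23 solutions.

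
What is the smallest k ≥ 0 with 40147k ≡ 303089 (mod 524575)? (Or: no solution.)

687

gcd(524575, 40147) = 1  (524575 = 13*40147 + 2664, 40147 = 15*2664 + 187, 2664 = 14*187 + 46, 187 = 4*46 + 3, 46 = 15*3 + 1, 3 = 3*1).
1 divides 303089, so solutions exist.
Back-substituting, 40147*(-171117) + 524575*(13096) = 1.
So 40147*(-171117) ≡ 1 (mod 524575); multiply by 303089: k ≡ -51863680413 (mod 524575).
Smallest nonnegative: k = -51863680413 mod 524575 = 687.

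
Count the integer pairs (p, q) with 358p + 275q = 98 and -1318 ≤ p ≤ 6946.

30

gcd(358, 275) = 1  (358 = 1*275 + 83, 275 = 3*83 + 26, 83 = 3*26 + 5, 26 = 5*5 + 1, 5 = 5*1).
Back-substituting, 358*(-53) + 275*(69) = 1.
Scale by 98: particular solution (-5194, 6762); reduce p mod 275: (31, -40).
General solution: p = 31 + 275t, q = -40 - 358t for integer t.
-1318 ≤ 31 + 275t ≤ 6946 gives t ∈ [-4, 25], which is 30 values.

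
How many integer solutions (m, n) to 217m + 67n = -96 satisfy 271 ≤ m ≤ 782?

gcd(217, 67) = 1  (217 = 3·67 + 16, 67 = 4·16 + 3, 16 = 5·3 + 1, 3 = 3·1).
Back-substituting, 217·(21) + 67·(-68) = 1.
Scale by -96: particular solution (-2016, 6528); reduce m mod 67: (61, -199).
General solution: m = 61 + 67t, n = -199 - 217t for integer t.
271 ≤ 61 + 67t ≤ 782 gives t ∈ [4, 10], which is 7 values.

7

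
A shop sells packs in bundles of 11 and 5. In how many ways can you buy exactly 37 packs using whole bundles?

1

Need nonnegative integers with 11j + 5k = 37.
gcd(11, 5) = 1, and 11·(1) + 5·(-2) = 1.
So (j₀, k₀) = (37, -74); general j = 37 + 5t, k = -74 - 11t.
j ≥ 0 ⇒ t ≥ -7; k ≥ 0 ⇒ t ≤ -7. That's 1 value of t.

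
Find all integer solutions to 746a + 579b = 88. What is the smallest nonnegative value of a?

gcd(746, 579):
  746 = 1·579 + 167
  579 = 3·167 + 78
  167 = 2·78 + 11
  78 = 7·11 + 1
  11 = 11·1
so gcd(746, 579) = 1.
1 divides 88, so solutions exist.
Back-substitute for Bézout coefficients:
  1 = 78 - 7·11
  ... = 746·(-52) + 579·(67)
Scale by 88/1 = 88: (a₀, b₀) = (-4576, 5896).
General solution: a = -4576 + 579t, b = 5896 - 746t for integer t.
a ≥ 0: smallest is -4576 mod 579 = 56 (at t = 8), with b = -72.

56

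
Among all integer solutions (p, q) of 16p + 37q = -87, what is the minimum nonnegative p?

20

gcd(37, 16):
  37 = 2×16 + 5
  16 = 3×5 + 1
  5 = 5×1
so gcd(37, 16) = 1.
1 divides -87, so solutions exist.
Back-substitute for Bézout coefficients:
  1 = 16 - 3×5
  ... = 16×(7) + 37×(-3)
Scale by -87/1 = -87: (p₀, q₀) = (-609, 261).
General solution: p = -609 + 37t, q = 261 - 16t for integer t.
p ≥ 0: smallest is -609 mod 37 = 20 (at t = 17), with q = -11.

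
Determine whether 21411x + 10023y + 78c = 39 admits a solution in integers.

yes

gcd(21411, 10023) = 39.
gcd(39, 78) = 39.
39 divides 39, so integer solutions exist.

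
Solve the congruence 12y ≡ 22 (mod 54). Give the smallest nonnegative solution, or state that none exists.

gcd(54, 12) = 6  (54 = 4·12 + 6, 12 = 2·6).
6 does not divide 22, so the congruence has no solution.

no solution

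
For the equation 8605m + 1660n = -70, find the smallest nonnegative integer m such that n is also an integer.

gcd(8605, 1660) = 5.
5 divides -70, so solutions exist.
By Bézout, 8605*(49) + 1660*(-254) = 5.
Scale by -70/5 = -14: (m₀, n₀) = (-686, 3556).
General solution: m = -686 + 332t, n = 3556 - 1721t for integer t.
m ≥ 0: smallest is -686 mod 332 = 310 (at t = 3), with n = -1607.

310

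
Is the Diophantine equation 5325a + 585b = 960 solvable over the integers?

yes

gcd(5325, 585) = 15  (5325 = 9×585 + 60, 585 = 9×60 + 45, 60 = 1×45 + 15, 45 = 3×15).
15 divides 960, so integer solutions exist.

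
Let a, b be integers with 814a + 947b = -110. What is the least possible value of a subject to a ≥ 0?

gcd(947, 814) = 1.
1 divides -110, so solutions exist.
By Bézout, 814×(178) + 947×(-153) = 1.
Scale by -110/1 = -110: (a₀, b₀) = (-19580, 16830).
General solution: a = -19580 + 947t, b = 16830 - 814t for integer t.
a ≥ 0: smallest is -19580 mod 947 = 307 (at t = 21), with b = -264.

307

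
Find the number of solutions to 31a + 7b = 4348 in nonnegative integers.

20

gcd(31, 7) = 1  (31 = 4*7 + 3, 7 = 2*3 + 1, 3 = 3*1).
Back-substituting, 31*(-2) + 7*(9) = 1.
Scale by 4348: one solution is (-8696, 39132). Reduce a mod 7: (5, 599).
General: a = 5 + 7t, b = 599 - 31t.
a ≥ 0 ⇒ t ≥ 0; b ≥ 0 ⇒ t ≤ 19. So t ∈ [0, 19]: 20 solutions.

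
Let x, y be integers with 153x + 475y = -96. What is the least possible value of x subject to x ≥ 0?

gcd(475, 153) = 1  (475 = 3·153 + 16, 153 = 9·16 + 9, 16 = 1·9 + 7, 9 = 1·7 + 2, 7 = 3·2 + 1, 2 = 2·1).
1 divides -96, so solutions exist.
Back-substituting, 153·(-208) + 475·(67) = 1.
Scale by -96/1 = -96: (x₀, y₀) = (19968, -6432).
General solution: x = 19968 + 475t, y = -6432 - 153t for integer t.
x ≥ 0: smallest is 19968 mod 475 = 18 (at t = -42), with y = -6.

18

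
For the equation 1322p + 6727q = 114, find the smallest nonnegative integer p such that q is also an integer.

1720

gcd(6727, 1322) = 1.
1 divides 114, so solutions exist.
By Bézout, 1322×(-575) + 6727×(113) = 1.
Scale by 114/1 = 114: (p₀, q₀) = (-65550, 12882).
General solution: p = -65550 + 6727t, q = 12882 - 1322t for integer t.
p ≥ 0: smallest is -65550 mod 6727 = 1720 (at t = 10), with q = -338.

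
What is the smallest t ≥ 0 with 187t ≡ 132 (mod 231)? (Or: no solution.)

18

gcd(231, 187) = 11  (231 = 1·187 + 44, 187 = 4·44 + 11, 44 = 4·11).
11 divides 132, so solutions exist.
Back-substituting, 187·(5) + 231·(-4) = 11.
So 187·(5) ≡ 11 (mod 231); multiply by 12: t ≡ 60 (mod 21).
Smallest nonnegative: t = 60 mod 21 = 18.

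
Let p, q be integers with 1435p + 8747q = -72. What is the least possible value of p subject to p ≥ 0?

gcd(8747, 1435):
  8747 = 6·1435 + 137
  1435 = 10·137 + 65
  137 = 2·65 + 7
  65 = 9·7 + 2
  7 = 3·2 + 1
  2 = 2·1
so gcd(8747, 1435) = 1.
1 divides -72, so solutions exist.
Back-substitute for Bézout coefficients:
  1 = 7 - 3·2
  ... = 1435·(-3767) + 8747·(618)
Scale by -72/1 = -72: (p₀, q₀) = (271224, -44496).
General solution: p = 271224 + 8747t, q = -44496 - 1435t for integer t.
p ≥ 0: smallest is 271224 mod 8747 = 67 (at t = -31), with q = -11.

67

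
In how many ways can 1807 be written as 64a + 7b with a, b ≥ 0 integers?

gcd(64, 7) = 1.
By Bézout, 64·(1) + 7·(-9) = 1.
One solution: (1, 249).
General: a = 1 + 7t, b = 249 - 64t.
a ≥ 0 ⇒ t ≥ 0; b ≥ 0 ⇒ t ≤ 3. So t ∈ [0, 3]: 4 solutions.

4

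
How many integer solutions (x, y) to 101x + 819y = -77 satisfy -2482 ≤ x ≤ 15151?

22

gcd(819, 101) = 1  (819 = 8·101 + 11, 101 = 9·11 + 2, 11 = 5·2 + 1, 2 = 2·1).
Back-substituting, 101·(-373) + 819·(46) = 1.
Scale by -77: particular solution (28721, -3542); reduce x mod 819: (56, -7).
General solution: x = 56 + 819t, y = -7 - 101t for integer t.
-2482 ≤ 56 + 819t ≤ 15151 gives t ∈ [-3, 18], which is 22 values.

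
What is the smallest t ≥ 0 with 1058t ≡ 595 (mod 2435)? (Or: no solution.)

210

gcd(2435, 1058):
  2435 = 2·1058 + 319
  1058 = 3·319 + 101
  319 = 3·101 + 16
  101 = 6·16 + 5
  16 = 3·5 + 1
  5 = 5·1
so gcd(2435, 1058) = 1.
1 divides 595, so solutions exist.
Back-substitute for Bézout coefficients:
  1 = 16 - 3·5
  ... = 1058·(-458) + 2435·(199)
So 1058·(-458) ≡ 1 (mod 2435); multiply by 595: t ≡ -272510 (mod 2435).
Smallest nonnegative: t = -272510 mod 2435 = 210.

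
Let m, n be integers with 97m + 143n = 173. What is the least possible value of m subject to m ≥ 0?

18

gcd(143, 97):
  143 = 1·97 + 46
  97 = 2·46 + 5
  46 = 9·5 + 1
  5 = 5·1
so gcd(143, 97) = 1.
1 divides 173, so solutions exist.
Back-substitute for Bézout coefficients:
  1 = 46 - 9·5
  ... = 97·(-28) + 143·(19)
Scale by 173/1 = 173: (m₀, n₀) = (-4844, 3287).
General solution: m = -4844 + 143t, n = 3287 - 97t for integer t.
m ≥ 0: smallest is -4844 mod 143 = 18 (at t = 34), with n = -11.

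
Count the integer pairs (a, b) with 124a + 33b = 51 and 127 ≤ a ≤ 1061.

gcd(124, 33) = 1.
By Bézout, 124×(4) + 33×(-15) = 1.
Particular solution: (6, -21).
General solution: a = 6 + 33t, b = -21 - 124t for integer t.
127 ≤ 6 + 33t ≤ 1061 gives t ∈ [4, 31], which is 28 values.

28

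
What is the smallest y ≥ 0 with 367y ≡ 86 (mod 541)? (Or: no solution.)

gcd(541, 367):
  541 = 1·367 + 174
  367 = 2·174 + 19
  174 = 9·19 + 3
  19 = 6·3 + 1
  3 = 3·1
so gcd(541, 367) = 1.
1 divides 86, so solutions exist.
Back-substitute for Bézout coefficients:
  1 = 19 - 6·3
  ... = 367·(171) + 541·(-116)
So 367·(171) ≡ 1 (mod 541); multiply by 86: y ≡ 14706 (mod 541).
Smallest nonnegative: y = 14706 mod 541 = 99.

99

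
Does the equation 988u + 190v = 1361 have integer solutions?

no

gcd(988, 190):
  988 = 5*190 + 38
  190 = 5*38
so gcd(988, 190) = 38.
38 does not divide 1361 (remainder 31), so no integer solutions.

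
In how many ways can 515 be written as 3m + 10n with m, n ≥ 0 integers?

gcd(10, 3):
  10 = 3·3 + 1
  3 = 3·1
so gcd(10, 3) = 1.
Back-substitute for Bézout coefficients:
  1 = 10 - 3·3
  ... = 3·(-3) + 10·(1)
Scale by 515: one solution is (-1545, 515). Reduce m mod 10: (5, 50).
General: m = 5 + 10t, n = 50 - 3t.
m ≥ 0 ⇒ t ≥ 0; n ≥ 0 ⇒ t ≤ 16. So t ∈ [0, 16]: 17 solutions.

17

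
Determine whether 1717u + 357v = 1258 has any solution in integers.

yes

gcd(1717, 357) = 17  (1717 = 4*357 + 289, 357 = 1*289 + 68, 289 = 4*68 + 17, 68 = 4*17).
17 divides 1258, so integer solutions exist.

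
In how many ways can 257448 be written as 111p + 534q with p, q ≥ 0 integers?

gcd(534, 111) = 3.
By Bézout, 111*(77) + 534*(-16) = 3.
One solution: (116, 458).
General: p = 116 + 178t, q = 458 - 37t.
p ≥ 0 ⇒ t ≥ 0; q ≥ 0 ⇒ t ≤ 12. So t ∈ [0, 12]: 13 solutions.

13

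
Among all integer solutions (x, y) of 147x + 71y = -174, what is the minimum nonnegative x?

gcd(147, 71) = 1.
1 divides -174, so solutions exist.
By Bézout, 147·(-14) + 71·(29) = 1.
Scale by -174/1 = -174: (x₀, y₀) = (2436, -5046).
General solution: x = 2436 + 71t, y = -5046 - 147t for integer t.
x ≥ 0: smallest is 2436 mod 71 = 22 (at t = -34), with y = -48.

22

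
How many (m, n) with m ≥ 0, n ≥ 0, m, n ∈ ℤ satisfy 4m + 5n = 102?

gcd(5, 4):
  5 = 1×4 + 1
  4 = 4×1
so gcd(5, 4) = 1.
Back-substitute for Bézout coefficients:
  1 = 5 - 1×4
  ... = 4×(-1) + 5×(1)
Scale by 102: one solution is (-102, 102). Reduce m mod 5: (3, 18).
General: m = 3 + 5t, n = 18 - 4t.
m ≥ 0 ⇒ t ≥ 0; n ≥ 0 ⇒ t ≤ 4. So t ∈ [0, 4]: 5 solutions.

5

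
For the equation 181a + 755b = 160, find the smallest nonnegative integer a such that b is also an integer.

gcd(755, 181):
  755 = 4*181 + 31
  181 = 5*31 + 26
  31 = 1*26 + 5
  26 = 5*5 + 1
  5 = 5*1
so gcd(755, 181) = 1.
1 divides 160, so solutions exist.
Back-substitute for Bézout coefficients:
  1 = 26 - 5*5
  ... = 181*(146) + 755*(-35)
Scale by 160/1 = 160: (a₀, b₀) = (23360, -5600).
General solution: a = 23360 + 755t, b = -5600 - 181t for integer t.
a ≥ 0: smallest is 23360 mod 755 = 710 (at t = -30), with b = -170.

710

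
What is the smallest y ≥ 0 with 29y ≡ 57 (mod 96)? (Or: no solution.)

gcd(96, 29):
  96 = 3*29 + 9
  29 = 3*9 + 2
  9 = 4*2 + 1
  2 = 2*1
so gcd(96, 29) = 1.
1 divides 57, so solutions exist.
Back-substitute for Bézout coefficients:
  1 = 9 - 4*2
  ... = 29*(-43) + 96*(13)
So 29*(-43) ≡ 1 (mod 96); multiply by 57: y ≡ -2451 (mod 96).
Smallest nonnegative: y = -2451 mod 96 = 45.

45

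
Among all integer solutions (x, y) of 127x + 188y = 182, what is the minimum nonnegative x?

gcd(188, 127) = 1  (188 = 1·127 + 61, 127 = 2·61 + 5, 61 = 12·5 + 1, 5 = 5·1).
1 divides 182, so solutions exist.
Back-substituting, 127·(-37) + 188·(25) = 1.
Scale by 182/1 = 182: (x₀, y₀) = (-6734, 4550).
General solution: x = -6734 + 188t, y = 4550 - 127t for integer t.
x ≥ 0: smallest is -6734 mod 188 = 34 (at t = 36), with y = -22.

34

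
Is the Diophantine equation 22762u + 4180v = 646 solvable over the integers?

gcd(22762, 4180) = 38  (22762 = 5·4180 + 1862, 4180 = 2·1862 + 456, 1862 = 4·456 + 38, 456 = 12·38).
38 divides 646, so integer solutions exist.

yes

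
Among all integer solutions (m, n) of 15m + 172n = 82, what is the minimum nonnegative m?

166

gcd(172, 15):
  172 = 11×15 + 7
  15 = 2×7 + 1
  7 = 7×1
so gcd(172, 15) = 1.
1 divides 82, so solutions exist.
Back-substitute for Bézout coefficients:
  1 = 15 - 2×7
  ... = 15×(23) + 172×(-2)
Scale by 82/1 = 82: (m₀, n₀) = (1886, -164).
General solution: m = 1886 + 172t, n = -164 - 15t for integer t.
m ≥ 0: smallest is 1886 mod 172 = 166 (at t = -10), with n = -14.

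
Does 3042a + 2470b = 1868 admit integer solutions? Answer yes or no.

no

gcd(3042, 2470) = 26  (3042 = 1*2470 + 572, 2470 = 4*572 + 182, 572 = 3*182 + 26, 182 = 7*26).
26 does not divide 1868 (remainder 22), so no integer solutions.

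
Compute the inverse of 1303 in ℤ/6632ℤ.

1247

gcd(6632, 1303):
  6632 = 5·1303 + 117
  1303 = 11·117 + 16
  117 = 7·16 + 5
  16 = 3·5 + 1
  5 = 5·1
so gcd(6632, 1303) = 1.
Back-substitute for Bézout coefficients:
  1 = 16 - 3·5
  ... = 1303·(1247) + 6632·(-245)
So 1303·1247 ≡ 1 (mod 6632), and 1247 mod 6632 = 1247.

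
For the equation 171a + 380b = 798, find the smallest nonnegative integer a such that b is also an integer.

18

gcd(380, 171) = 19  (380 = 2×171 + 38, 171 = 4×38 + 19, 38 = 2×19).
19 divides 798, so solutions exist.
Back-substituting, 171×(9) + 380×(-4) = 19.
Scale by 798/19 = 42: (a₀, b₀) = (378, -168).
General solution: a = 378 + 20t, b = -168 - 9t for integer t.
a ≥ 0: smallest is 378 mod 20 = 18 (at t = -18), with b = -6.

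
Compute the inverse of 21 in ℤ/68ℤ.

13

gcd(68, 21):
  68 = 3×21 + 5
  21 = 4×5 + 1
  5 = 5×1
so gcd(68, 21) = 1.
Back-substitute for Bézout coefficients:
  1 = 21 - 4×5
  ... = 21×(13) + 68×(-4)
So 21×13 ≡ 1 (mod 68), and 13 mod 68 = 13.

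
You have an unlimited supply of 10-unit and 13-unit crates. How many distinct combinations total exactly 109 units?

Need nonnegative integers with 10j + 13k = 109.
gcd(10, 13) = 1, and 10·(4) + 13·(-3) = 1.
So (j₀, k₀) = (436, -327); general j = 436 + 13t, k = -327 - 10t.
j ≥ 0 ⇒ t ≥ -33; k ≥ 0 ⇒ t ≤ -33. That's 1 value of t.

1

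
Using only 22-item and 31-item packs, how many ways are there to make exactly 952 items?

2

Need nonnegative integers with 22j + 31k = 952.
gcd(22, 31) = 1, and 22·(-7) + 31·(5) = 1.
So (j₀, k₀) = (-6664, 4760); general j = -6664 + 31t, k = 4760 - 22t.
j ≥ 0 ⇒ t ≥ 215; k ≥ 0 ⇒ t ≤ 216. That's 2 values of t.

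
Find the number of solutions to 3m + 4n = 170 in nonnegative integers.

gcd(4, 3) = 1.
By Bézout, 3*(-1) + 4*(1) = 1.
One solution: (2, 41).
General: m = 2 + 4t, n = 41 - 3t.
m ≥ 0 ⇒ t ≥ 0; n ≥ 0 ⇒ t ≤ 13. So t ∈ [0, 13]: 14 solutions.

14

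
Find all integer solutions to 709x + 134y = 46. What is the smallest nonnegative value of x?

gcd(709, 134) = 1  (709 = 5*134 + 39, 134 = 3*39 + 17, 39 = 2*17 + 5, 17 = 3*5 + 2, 5 = 2*2 + 1, 2 = 2*1).
1 divides 46, so solutions exist.
Back-substituting, 709*(55) + 134*(-291) = 1.
Scale by 46/1 = 46: (x₀, y₀) = (2530, -13386).
General solution: x = 2530 + 134t, y = -13386 - 709t for integer t.
x ≥ 0: smallest is 2530 mod 134 = 118 (at t = -18), with y = -624.

118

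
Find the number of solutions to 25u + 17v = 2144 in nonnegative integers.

5

gcd(25, 17) = 1  (25 = 1·17 + 8, 17 = 2·8 + 1, 8 = 8·1).
Back-substituting, 25·(-2) + 17·(3) = 1.
Scale by 2144: one solution is (-4288, 6432). Reduce u mod 17: (13, 107).
General: u = 13 + 17t, v = 107 - 25t.
u ≥ 0 ⇒ t ≥ 0; v ≥ 0 ⇒ t ≤ 4. So t ∈ [0, 4]: 5 solutions.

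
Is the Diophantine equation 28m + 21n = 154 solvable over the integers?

gcd(28, 21) = 7.
7 divides 154, so integer solutions exist.

yes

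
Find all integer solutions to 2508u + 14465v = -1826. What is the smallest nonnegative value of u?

gcd(14465, 2508) = 11  (14465 = 5*2508 + 1925, 2508 = 1*1925 + 583, 1925 = 3*583 + 176, 583 = 3*176 + 55, 176 = 3*55 + 11, 55 = 5*11).
11 divides -1826, so solutions exist.
Back-substituting, 2508*(-248) + 14465*(43) = 11.
Scale by -1826/11 = -166: (u₀, v₀) = (41168, -7138).
General solution: u = 41168 + 1315t, v = -7138 - 228t for integer t.
u ≥ 0: smallest is 41168 mod 1315 = 403 (at t = -31), with v = -70.

403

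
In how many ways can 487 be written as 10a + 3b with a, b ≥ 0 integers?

gcd(10, 3) = 1  (10 = 3×3 + 1, 3 = 3×1).
Back-substituting, 10×(1) + 3×(-3) = 1.
Scale by 487: one solution is (487, -1461). Reduce a mod 3: (1, 159).
General: a = 1 + 3t, b = 159 - 10t.
a ≥ 0 ⇒ t ≥ 0; b ≥ 0 ⇒ t ≤ 15. So t ∈ [0, 15]: 16 solutions.

16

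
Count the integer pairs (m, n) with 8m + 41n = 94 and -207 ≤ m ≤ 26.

gcd(41, 8) = 1.
By Bézout, 8·(-5) + 41·(1) = 1.
Particular solution: (22, -2).
General solution: m = 22 + 41t, n = -2 - 8t for integer t.
-207 ≤ 22 + 41t ≤ 26 gives t ∈ [-5, 0], which is 6 values.

6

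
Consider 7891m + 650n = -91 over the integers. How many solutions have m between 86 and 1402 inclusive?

27

gcd(7891, 650) = 13  (7891 = 12×650 + 91, 650 = 7×91 + 13, 91 = 7×13).
Back-substituting, 7891×(-7) + 650×(85) = 13.
Scale by -7: particular solution (49, -595); reduce m mod 50: (49, -595).
General solution: m = 49 + 50t, n = -595 - 607t for integer t.
86 ≤ 49 + 50t ≤ 1402 gives t ∈ [1, 27], which is 27 values.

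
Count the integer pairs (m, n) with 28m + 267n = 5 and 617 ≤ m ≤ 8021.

28

gcd(267, 28) = 1  (267 = 9×28 + 15, 28 = 1×15 + 13, 15 = 1×13 + 2, 13 = 6×2 + 1, 2 = 2×1).
Back-substituting, 28×(124) + 267×(-13) = 1.
Scale by 5: particular solution (620, -65); reduce m mod 267: (86, -9).
General solution: m = 86 + 267t, n = -9 - 28t for integer t.
617 ≤ 86 + 267t ≤ 8021 gives t ∈ [2, 29], which is 28 values.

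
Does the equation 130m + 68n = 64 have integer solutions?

gcd(130, 68) = 2  (130 = 1×68 + 62, 68 = 1×62 + 6, 62 = 10×6 + 2, 6 = 3×2).
2 divides 64, so integer solutions exist.

yes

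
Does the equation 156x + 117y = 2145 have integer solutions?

gcd(156, 117) = 39  (156 = 1*117 + 39, 117 = 3*39).
39 divides 2145, so integer solutions exist.

yes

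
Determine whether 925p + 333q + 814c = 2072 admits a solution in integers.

yes

gcd(925, 333):
  925 = 2·333 + 259
  333 = 1·259 + 74
  259 = 3·74 + 37
  74 = 2·37
so gcd(925, 333) = 37.
gcd(37, 814) = 37.
37 divides 2072, so integer solutions exist.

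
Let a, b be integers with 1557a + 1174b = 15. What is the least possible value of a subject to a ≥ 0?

233

gcd(1557, 1174):
  1557 = 1×1174 + 383
  1174 = 3×383 + 25
  383 = 15×25 + 8
  25 = 3×8 + 1
  8 = 8×1
so gcd(1557, 1174) = 1.
1 divides 15, so solutions exist.
Back-substitute for Bézout coefficients:
  1 = 25 - 3×8
  ... = 1557×(-141) + 1174×(187)
Scale by 15/1 = 15: (a₀, b₀) = (-2115, 2805).
General solution: a = -2115 + 1174t, b = 2805 - 1557t for integer t.
a ≥ 0: smallest is -2115 mod 1174 = 233 (at t = 2), with b = -309.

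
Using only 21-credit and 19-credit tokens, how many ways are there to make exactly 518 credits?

Need nonnegative integers with 21j + 19k = 518.
gcd(21, 19) = 1, and 21·(-9) + 19·(10) = 1.
So (j₀, k₀) = (-4662, 5180); general j = -4662 + 19t, k = 5180 - 21t.
j ≥ 0 ⇒ t ≥ 246; k ≥ 0 ⇒ t ≤ 246. That's 1 value of t.

1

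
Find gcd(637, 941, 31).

gcd(941, 637) = 1  (941 = 1·637 + 304, 637 = 2·304 + 29, 304 = 10·29 + 14, 29 = 2·14 + 1, 14 = 14·1).
gcd(1, 31) = 1.

1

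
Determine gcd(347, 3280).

1

gcd(3280, 347) = 1  (3280 = 9·347 + 157, 347 = 2·157 + 33, 157 = 4·33 + 25, 33 = 1·25 + 8, 25 = 3·8 + 1, 8 = 8·1).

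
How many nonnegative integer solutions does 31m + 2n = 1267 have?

gcd(31, 2) = 1.
By Bézout, 31*(1) + 2*(-15) = 1.
One solution: (1, 618).
General: m = 1 + 2t, n = 618 - 31t.
m ≥ 0 ⇒ t ≥ 0; n ≥ 0 ⇒ t ≤ 19. So t ∈ [0, 19]: 20 solutions.

20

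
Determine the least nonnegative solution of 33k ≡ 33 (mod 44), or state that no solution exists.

gcd(44, 33):
  44 = 1*33 + 11
  33 = 3*11
so gcd(44, 33) = 11.
11 divides 33, so solutions exist.
Back-substitute for Bézout coefficients:
  11 = 44 - 1*33
  ... = 33*(-1) + 44*(1)
So 33*(-1) ≡ 11 (mod 44); multiply by 3: k ≡ -3 (mod 4).
Smallest nonnegative: k = -3 mod 4 = 1.

1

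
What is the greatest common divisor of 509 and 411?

1

gcd(509, 411):
  509 = 1*411 + 98
  411 = 4*98 + 19
  98 = 5*19 + 3
  19 = 6*3 + 1
  3 = 3*1
so gcd(509, 411) = 1.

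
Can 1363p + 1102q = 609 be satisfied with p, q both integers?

yes

gcd(1363, 1102):
  1363 = 1×1102 + 261
  1102 = 4×261 + 58
  261 = 4×58 + 29
  58 = 2×29
so gcd(1363, 1102) = 29.
29 divides 609, so integer solutions exist.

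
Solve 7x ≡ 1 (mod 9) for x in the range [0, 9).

gcd(9, 7):
  9 = 1·7 + 2
  7 = 3·2 + 1
  2 = 2·1
so gcd(9, 7) = 1.
Back-substitute for Bézout coefficients:
  1 = 7 - 3·2
  ... = 7·(4) + 9·(-3)
So 7·4 ≡ 1 (mod 9), and 4 mod 9 = 4.

4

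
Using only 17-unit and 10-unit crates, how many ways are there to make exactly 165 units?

Need nonnegative integers with 17j + 10k = 165.
gcd(17, 10) = 1, and 17·(3) + 10·(-5) = 1.
So (j₀, k₀) = (495, -825); general j = 495 + 10t, k = -825 - 17t.
j ≥ 0 ⇒ t ≥ -49; k ≥ 0 ⇒ t ≤ -49. That's 1 value of t.

1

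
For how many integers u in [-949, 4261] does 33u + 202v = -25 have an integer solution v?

gcd(202, 33) = 1.
By Bézout, 33·(49) + 202·(-8) = 1.
Particular solution: (189, -31).
General solution: u = 189 + 202t, v = -31 - 33t for integer t.
-949 ≤ 189 + 202t ≤ 4261 gives t ∈ [-5, 20], which is 26 values.

26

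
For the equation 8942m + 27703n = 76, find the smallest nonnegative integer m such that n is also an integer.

5812

gcd(27703, 8942):
  27703 = 3*8942 + 877
  8942 = 10*877 + 172
  877 = 5*172 + 17
  172 = 10*17 + 2
  17 = 8*2 + 1
  2 = 2*1
so gcd(27703, 8942) = 1.
1 divides 76, so solutions exist.
Back-substitute for Bézout coefficients:
  1 = 17 - 8*2
  ... = 8942*(-13046) + 27703*(4211)
Scale by 76/1 = 76: (m₀, n₀) = (-991496, 320036).
General solution: m = -991496 + 27703t, n = 320036 - 8942t for integer t.
m ≥ 0: smallest is -991496 mod 27703 = 5812 (at t = 36), with n = -1876.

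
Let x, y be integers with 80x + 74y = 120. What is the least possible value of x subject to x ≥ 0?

gcd(80, 74):
  80 = 1·74 + 6
  74 = 12·6 + 2
  6 = 3·2
so gcd(80, 74) = 2.
2 divides 120, so solutions exist.
Back-substitute for Bézout coefficients:
  2 = 74 - 12·6
  ... = 80·(-12) + 74·(13)
Scale by 120/2 = 60: (x₀, y₀) = (-720, 780).
General solution: x = -720 + 37t, y = 780 - 40t for integer t.
x ≥ 0: smallest is -720 mod 37 = 20 (at t = 20), with y = -20.

20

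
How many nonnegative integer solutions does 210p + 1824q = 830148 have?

13

gcd(1824, 210) = 6.
By Bézout, 210·(139) + 1824·(-16) = 6.
One solution: (114, 442).
General: p = 114 + 304t, q = 442 - 35t.
p ≥ 0 ⇒ t ≥ 0; q ≥ 0 ⇒ t ≤ 12. So t ∈ [0, 12]: 13 solutions.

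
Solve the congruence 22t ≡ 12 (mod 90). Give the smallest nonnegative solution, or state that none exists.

gcd(90, 22):
  90 = 4×22 + 2
  22 = 11×2
so gcd(90, 22) = 2.
2 divides 12, so solutions exist.
Back-substitute for Bézout coefficients:
  2 = 90 - 4×22
  ... = 22×(-4) + 90×(1)
So 22×(-4) ≡ 2 (mod 90); multiply by 6: t ≡ -24 (mod 45).
Smallest nonnegative: t = -24 mod 45 = 21.

21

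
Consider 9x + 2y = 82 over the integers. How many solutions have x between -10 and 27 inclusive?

19

gcd(9, 2) = 1  (9 = 4*2 + 1, 2 = 2*1).
Back-substituting, 9*(1) + 2*(-4) = 1.
Scale by 82: particular solution (82, -328); reduce x mod 2: (0, 41).
General solution: x = 0 + 2t, y = 41 - 9t for integer t.
-10 ≤ 0 + 2t ≤ 27 gives t ∈ [-5, 13], which is 19 values.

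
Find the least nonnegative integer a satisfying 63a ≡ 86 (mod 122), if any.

104

gcd(122, 63):
  122 = 1·63 + 59
  63 = 1·59 + 4
  59 = 14·4 + 3
  4 = 1·3 + 1
  3 = 3·1
so gcd(122, 63) = 1.
1 divides 86, so solutions exist.
Back-substitute for Bézout coefficients:
  1 = 4 - 1·3
  ... = 63·(31) + 122·(-16)
So 63·(31) ≡ 1 (mod 122); multiply by 86: a ≡ 2666 (mod 122).
Smallest nonnegative: a = 2666 mod 122 = 104.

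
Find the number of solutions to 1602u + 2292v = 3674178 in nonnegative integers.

6

gcd(2292, 1602):
  2292 = 1×1602 + 690
  1602 = 2×690 + 222
  690 = 3×222 + 24
  222 = 9×24 + 6
  24 = 4×6
so gcd(2292, 1602) = 6.
Back-substitute for Bézout coefficients:
  6 = 222 - 9×24
  ... = 1602×(93) + 2292×(-65)
Scale by 612363: one solution is (56949759, -39803595). Reduce u mod 382: (53, 1566).
General: u = 53 + 382t, v = 1566 - 267t.
u ≥ 0 ⇒ t ≥ 0; v ≥ 0 ⇒ t ≤ 5. So t ∈ [0, 5]: 6 solutions.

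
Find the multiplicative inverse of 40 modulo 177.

31

gcd(177, 40) = 1  (177 = 4×40 + 17, 40 = 2×17 + 6, 17 = 2×6 + 5, 6 = 1×5 + 1, 5 = 5×1).
Back-substituting, 40×(31) + 177×(-7) = 1.
So 40×31 ≡ 1 (mod 177), and 31 mod 177 = 31.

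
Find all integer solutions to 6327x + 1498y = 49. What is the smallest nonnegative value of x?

1127

gcd(6327, 1498):
  6327 = 4×1498 + 335
  1498 = 4×335 + 158
  335 = 2×158 + 19
  158 = 8×19 + 6
  19 = 3×6 + 1
  6 = 6×1
so gcd(6327, 1498) = 1.
1 divides 49, so solutions exist.
Back-substitute for Bézout coefficients:
  1 = 19 - 3×6
  ... = 6327×(237) + 1498×(-1001)
Scale by 49/1 = 49: (x₀, y₀) = (11613, -49049).
General solution: x = 11613 + 1498t, y = -49049 - 6327t for integer t.
x ≥ 0: smallest is 11613 mod 1498 = 1127 (at t = -7), with y = -4760.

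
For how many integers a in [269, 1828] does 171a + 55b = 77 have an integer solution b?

gcd(171, 55) = 1  (171 = 3*55 + 6, 55 = 9*6 + 1, 6 = 6*1).
Back-substituting, 171*(-9) + 55*(28) = 1.
Scale by 77: particular solution (-693, 2156); reduce a mod 55: (22, -67).
General solution: a = 22 + 55t, b = -67 - 171t for integer t.
269 ≤ 22 + 55t ≤ 1828 gives t ∈ [5, 32], which is 28 values.

28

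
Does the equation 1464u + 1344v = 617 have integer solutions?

gcd(1464, 1344):
  1464 = 1×1344 + 120
  1344 = 11×120 + 24
  120 = 5×24
so gcd(1464, 1344) = 24.
24 does not divide 617 (remainder 17), so no integer solutions.

no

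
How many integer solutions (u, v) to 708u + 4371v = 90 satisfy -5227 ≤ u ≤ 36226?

gcd(4371, 708) = 3  (4371 = 6*708 + 123, 708 = 5*123 + 93, 123 = 1*93 + 30, 93 = 3*30 + 3, 30 = 10*3).
Back-substituting, 708*(142) + 4371*(-23) = 3.
Scale by 30: particular solution (4260, -690); reduce u mod 1457: (1346, -218).
General solution: u = 1346 + 1457t, v = -218 - 236t for integer t.
-5227 ≤ 1346 + 1457t ≤ 36226 gives t ∈ [-4, 23], which is 28 values.

28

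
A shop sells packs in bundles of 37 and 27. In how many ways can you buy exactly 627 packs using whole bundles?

Need nonnegative integers with 37j + 27k = 627.
gcd(37, 27) = 1, and 37·(-8) + 27·(11) = 1.
So (j₀, k₀) = (-5016, 6897); general j = -5016 + 27t, k = 6897 - 37t.
j ≥ 0 ⇒ t ≥ 186; k ≥ 0 ⇒ t ≤ 186. That's 1 value of t.

1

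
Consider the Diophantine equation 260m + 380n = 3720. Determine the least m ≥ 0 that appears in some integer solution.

gcd(380, 260) = 20.
20 divides 3720, so solutions exist.
By Bézout, 260·(3) + 380·(-2) = 20.
Scale by 3720/20 = 186: (m₀, n₀) = (558, -372).
General solution: m = 558 + 19t, n = -372 - 13t for integer t.
m ≥ 0: smallest is 558 mod 19 = 7 (at t = -29), with n = 5.

7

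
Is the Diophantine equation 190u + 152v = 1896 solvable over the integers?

gcd(190, 152) = 38.
38 does not divide 1896 (remainder 34), so no integer solutions.

no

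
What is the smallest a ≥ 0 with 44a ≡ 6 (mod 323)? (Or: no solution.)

191

gcd(323, 44) = 1  (323 = 7·44 + 15, 44 = 2·15 + 14, 15 = 1·14 + 1, 14 = 14·1).
1 divides 6, so solutions exist.
Back-substituting, 44·(-22) + 323·(3) = 1.
So 44·(-22) ≡ 1 (mod 323); multiply by 6: a ≡ -132 (mod 323).
Smallest nonnegative: a = -132 mod 323 = 191.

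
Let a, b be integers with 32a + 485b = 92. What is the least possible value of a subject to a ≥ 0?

gcd(485, 32) = 1  (485 = 15*32 + 5, 32 = 6*5 + 2, 5 = 2*2 + 1, 2 = 2*1).
1 divides 92, so solutions exist.
Back-substituting, 32*(-197) + 485*(13) = 1.
Scale by 92/1 = 92: (a₀, b₀) = (-18124, 1196).
General solution: a = -18124 + 485t, b = 1196 - 32t for integer t.
a ≥ 0: smallest is -18124 mod 485 = 306 (at t = 38), with b = -20.

306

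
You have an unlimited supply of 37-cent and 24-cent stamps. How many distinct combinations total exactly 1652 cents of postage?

Need nonnegative integers with 37j + 24k = 1652.
gcd(37, 24) = 1, and 37·(-11) + 24·(17) = 1.
So (j₀, k₀) = (-18172, 28084); general j = -18172 + 24t, k = 28084 - 37t.
j ≥ 0 ⇒ t ≥ 758; k ≥ 0 ⇒ t ≤ 759. That's 2 values of t.

2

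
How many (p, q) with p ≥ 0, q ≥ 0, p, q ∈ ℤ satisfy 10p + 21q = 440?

3

gcd(21, 10):
  21 = 2×10 + 1
  10 = 10×1
so gcd(21, 10) = 1.
Back-substitute for Bézout coefficients:
  1 = 21 - 2×10
  ... = 10×(-2) + 21×(1)
Scale by 440: one solution is (-880, 440). Reduce p mod 21: (2, 20).
General: p = 2 + 21t, q = 20 - 10t.
p ≥ 0 ⇒ t ≥ 0; q ≥ 0 ⇒ t ≤ 2. So t ∈ [0, 2]: 3 solutions.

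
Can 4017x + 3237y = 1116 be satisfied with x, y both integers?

gcd(4017, 3237) = 39.
39 does not divide 1116 (remainder 24), so no integer solutions.

no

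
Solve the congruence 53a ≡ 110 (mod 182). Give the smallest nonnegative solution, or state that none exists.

136

gcd(182, 53) = 1.
1 divides 110, so solutions exist.
By Bézout, 53×(79) + 182×(-23) = 1.
So 53×(79) ≡ 1 (mod 182); multiply by 110: a ≡ 8690 (mod 182).
Smallest nonnegative: a = 8690 mod 182 = 136.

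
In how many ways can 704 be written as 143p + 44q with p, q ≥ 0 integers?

gcd(143, 44):
  143 = 3*44 + 11
  44 = 4*11
so gcd(143, 44) = 11.
Back-substitute for Bézout coefficients:
  11 = 143 - 3*44
  ... = 143*(1) + 44*(-3)
Scale by 64: one solution is (64, -192). Reduce p mod 4: (0, 16).
General: p = 0 + 4t, q = 16 - 13t.
p ≥ 0 ⇒ t ≥ 0; q ≥ 0 ⇒ t ≤ 1. So t ∈ [0, 1]: 2 solutions.

2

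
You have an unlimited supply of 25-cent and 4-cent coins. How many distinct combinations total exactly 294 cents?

Need nonnegative integers with 25j + 4k = 294.
gcd(25, 4) = 1, and 25·(1) + 4·(-6) = 1.
So (j₀, k₀) = (294, -1764); general j = 294 + 4t, k = -1764 - 25t.
j ≥ 0 ⇒ t ≥ -73; k ≥ 0 ⇒ t ≤ -71. That's 3 values of t.

3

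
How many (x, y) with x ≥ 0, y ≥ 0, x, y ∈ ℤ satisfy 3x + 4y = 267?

23

gcd(4, 3):
  4 = 1*3 + 1
  3 = 3*1
so gcd(4, 3) = 1.
Back-substitute for Bézout coefficients:
  1 = 4 - 1*3
  ... = 3*(-1) + 4*(1)
Scale by 267: one solution is (-267, 267). Reduce x mod 4: (1, 66).
General: x = 1 + 4t, y = 66 - 3t.
x ≥ 0 ⇒ t ≥ 0; y ≥ 0 ⇒ t ≤ 22. So t ∈ [0, 22]: 23 solutions.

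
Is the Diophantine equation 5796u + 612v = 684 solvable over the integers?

gcd(5796, 612):
  5796 = 9·612 + 288
  612 = 2·288 + 36
  288 = 8·36
so gcd(5796, 612) = 36.
36 divides 684, so integer solutions exist.

yes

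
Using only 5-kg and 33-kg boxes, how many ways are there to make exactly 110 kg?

1

Need nonnegative integers with 5j + 33k = 110.
gcd(5, 33) = 1, and 5·(-13) + 33·(2) = 1.
So (j₀, k₀) = (-1430, 220); general j = -1430 + 33t, k = 220 - 5t.
j ≥ 0 ⇒ t ≥ 44; k ≥ 0 ⇒ t ≤ 44. That's 1 value of t.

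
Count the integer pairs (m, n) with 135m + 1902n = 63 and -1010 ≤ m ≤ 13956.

gcd(1902, 135) = 3.
By Bézout, 135×(155) + 1902×(-11) = 3.
Particular solution: (85, -6).
General solution: m = 85 + 634t, n = -6 - 45t for integer t.
-1010 ≤ 85 + 634t ≤ 13956 gives t ∈ [-1, 21], which is 23 values.

23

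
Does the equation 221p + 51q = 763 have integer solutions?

gcd(221, 51) = 17  (221 = 4·51 + 17, 51 = 3·17).
17 does not divide 763 (remainder 15), so no integer solutions.

no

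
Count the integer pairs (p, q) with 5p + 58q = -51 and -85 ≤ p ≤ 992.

18

gcd(58, 5):
  58 = 11·5 + 3
  5 = 1·3 + 2
  3 = 1·2 + 1
  2 = 2·1
so gcd(58, 5) = 1.
Back-substitute for Bézout coefficients:
  1 = 3 - 1·2
  ... = 5·(-23) + 58·(2)
Scale by -51: particular solution (1173, -102); reduce p mod 58: (13, -2).
General solution: p = 13 + 58t, q = -2 - 5t for integer t.
-85 ≤ 13 + 58t ≤ 992 gives t ∈ [-1, 16], which is 18 values.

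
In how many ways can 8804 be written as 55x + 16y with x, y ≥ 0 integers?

gcd(55, 16) = 1  (55 = 3×16 + 7, 16 = 2×7 + 2, 7 = 3×2 + 1, 2 = 2×1).
Back-substituting, 55×(7) + 16×(-24) = 1.
Scale by 8804: one solution is (61628, -211296). Reduce x mod 16: (12, 509).
General: x = 12 + 16t, y = 509 - 55t.
x ≥ 0 ⇒ t ≥ 0; y ≥ 0 ⇒ t ≤ 9. So t ∈ [0, 9]: 10 solutions.

10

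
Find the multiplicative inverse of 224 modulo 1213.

gcd(1213, 224) = 1  (1213 = 5×224 + 93, 224 = 2×93 + 38, 93 = 2×38 + 17, 38 = 2×17 + 4, 17 = 4×4 + 1, 4 = 4×1).
Back-substituting, 224×(-287) + 1213×(53) = 1.
So 224×-287 ≡ 1 (mod 1213), and -287 mod 1213 = 926.

926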